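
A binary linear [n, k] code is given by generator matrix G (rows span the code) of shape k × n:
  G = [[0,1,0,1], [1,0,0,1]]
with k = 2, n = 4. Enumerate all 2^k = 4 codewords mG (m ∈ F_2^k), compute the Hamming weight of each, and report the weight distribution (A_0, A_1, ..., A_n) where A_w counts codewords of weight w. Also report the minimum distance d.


Weight distribution: A_0 = 1, A_2 = 3. Minimum distance d = 2.

Enumerate all 2^2 = 4 messages m ∈ F_2^2.
For each, compute codeword c = mG in F_2^4, then tally its weight.
  m = 00 → c = 0000, weight = 0.
  m = 10 → c = 0101, weight = 2.
  m = 01 → c = 1001, weight = 2.
  m = 11 → c = 1100, weight = 2.
Tally weights:
  weight 0: 1 codewords.
  weight 2: 3 codewords.
Minimum distance d = smallest w > 0 with A_w > 0 = 2.
Sanity: Σ A_w = 4 = 2^2 = 4 ✓.


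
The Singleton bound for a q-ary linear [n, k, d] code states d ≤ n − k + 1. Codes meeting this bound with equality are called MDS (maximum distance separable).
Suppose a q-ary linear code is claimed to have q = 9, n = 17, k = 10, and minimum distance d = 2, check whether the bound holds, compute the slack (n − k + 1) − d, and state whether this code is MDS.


Singleton RHS = n − k + 1 = 8, slack = 6, bound satisfied, not MDS.

Singleton bound: d ≤ n − k + 1.
Here n = 17, k = 10, so n − k + 1 = 8.
Given d = 2, check d ≤ 8: YES.
Slack = (n − k + 1) − d = 6.
The code is NOT MDS (slack = 6 > 0).
Description: the claimed parameters are [17, 10, 2]_9; such a code would be non-MDS.


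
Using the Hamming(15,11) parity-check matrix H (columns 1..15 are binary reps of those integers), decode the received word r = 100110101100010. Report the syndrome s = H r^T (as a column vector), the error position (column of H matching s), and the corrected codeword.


s = (1, 0, 1, 0)^T, error position = 10, corrected codeword c = 100110101000010

Compute s = H r^T mod 2 one row at a time:
  s_1 = 0 + 1 + 1 + 0 + 0 + 0 + 1 + 0 = 3 ≡ 1 (mod 2).
  s_2 = 1 + 1 + 0 + 1 + 0 + 0 + 1 + 0 = 4 ≡ 0 (mod 2).
  s_3 = 0 + 0 + 0 + 1 + 1 + 0 + 1 + 0 = 3 ≡ 1 (mod 2).
  s_4 = 1 + 0 + 1 + 1 + 1 + 0 + 0 + 0 = 4 ≡ 0 (mod 2).
s = (1, 0, 1, 0)^T — this equals column 10 of H (binary 1010), so error is at position 10.
Correct: flip bit 10 of r = 100110101100010 to get c = 100110101000010.


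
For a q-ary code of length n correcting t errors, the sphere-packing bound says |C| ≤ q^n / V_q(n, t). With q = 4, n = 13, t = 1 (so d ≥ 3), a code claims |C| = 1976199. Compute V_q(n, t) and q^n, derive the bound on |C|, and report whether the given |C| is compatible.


V_q(n, t) = 40, q^n = 67108864, Hamming bound = 1677721, |C| = 1976199 > bound (violated).

Step 1: Compute V_q(n, t) = Σ_{j=0}^1 C(n, j) (q−1)^j.
  j = 0: C(13,0)·(3)^0 = 1·1 = 1.
  j = 1: C(13,1)·(3)^1 = 13·3 = 39.
  V_q(n, t) = 1 + 39 = 40.
Step 2: q^n = 4^13 = 67108864.
Step 3: Hamming bound ⌊q^n / V_q(n,t)⌋ = ⌊67108864/40⌋ = 1677721.
Step 4: Compare |C| = 1976199 to 1677721: violated.
The claimed |C| lies above the Hamming bound, so no 4-ary code of length 13 with d ≥ 3 can have 1976199 codewords.


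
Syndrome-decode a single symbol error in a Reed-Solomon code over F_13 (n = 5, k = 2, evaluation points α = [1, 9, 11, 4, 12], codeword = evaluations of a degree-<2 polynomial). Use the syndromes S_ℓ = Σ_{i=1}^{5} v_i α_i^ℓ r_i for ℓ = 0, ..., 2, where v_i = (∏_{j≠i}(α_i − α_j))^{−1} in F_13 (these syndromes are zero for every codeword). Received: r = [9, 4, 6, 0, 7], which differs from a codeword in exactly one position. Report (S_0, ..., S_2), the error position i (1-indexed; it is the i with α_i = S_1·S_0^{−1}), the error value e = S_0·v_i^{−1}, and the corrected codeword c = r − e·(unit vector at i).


S = (8, 6, 11), error at position 4, error magnitude e = 1, c = [9, 4, 6, 12, 7].

Step 1: column multipliers v_i = (∏_{j≠i}(α_i − α_j))^{−1} mod 13.
  i = 1 (α = 1): (1−9)(1−11)(1−4)(1−12) = (−8)·(−10)·(−3)·(−11) = 2640 ≡ 1, so v_1 = 1^{−1} = 1 (mod 13).
  i = 2 (α = 9): (9−1)(9−11)(9−4)(9−12) = 8·(−2)·5·(−3) = 240 ≡ 6, so v_2 = 6^{−1} = 11 (mod 13).
  i = 3 (α = 11): (11−1)(11−9)(11−4)(11−12) = 10·2·7·(−1) = −140 ≡ 3, so v_3 = 3^{−1} = 9 (mod 13).
  i = 4 (α = 4): (4−1)(4−9)(4−11)(4−12) = 3·(−5)·(−7)·(−8) = −840 ≡ 5, so v_4 = 5^{−1} = 8 (mod 13).
  i = 5 (α = 12): (12−1)(12−9)(12−11)(12−4) = 11·3·1·8 = 264 ≡ 4, so v_5 = 4^{−1} = 10 (mod 13).
  v = [1, 11, 9, 8, 10].
Step 2: syndromes of r = [9, 4, 6, 0, 7] (all sums mod 13).
  S_0 = Σ v_i r_i = 1·9 + 11·4 + 9·6 + 8·0 + 10·7 = 177 ≡ 8.
  S_1 = Σ v_i α_i r_i = 1·1·9 + 11·9·4 + 9·11·6 + 8·4·0 + 10·12·7 = 1839 ≡ 6.
  α_i^2 mod 13 = [1, 3, 4, 3, 1].
  S_2 = Σ v_i α_i^2 r_i = 1·1·9 + 11·3·4 + 9·4·6 + 8·3·0 + 10·1·7 = 427 ≡ 11.
  S = (8, 6, 11) ≠ 0, so r is not a codeword (an error is present).
Step 3: locate the error. For a single error e at position i, S_ℓ = v_i·e·α_i^ℓ, so α_err = S_1/S_0.
  S_0^{−1} = 8^{−1} = 5 (mod 13), so α_err = 6·5 = 30 ≡ 4 = α_4. Error position i = 4.
  Consistency check: S_2/S_1 = 11·11 = 121 ≡ 4 = α_err ✓ (single-error assumption holds).
Step 4: error magnitude e = S_0/v_4 = S_0·∏_{j≠4}(α_4 − α_j) = 8·5 = 40 ≡ 1 (mod 13).
Step 5: correct position 4: c_4 = r_4 − e = 0 − 1 ≡ 12 (mod 13). Hence c = [9, 4, 6, 12, 7].
  Check: interpolating c through the α_i gives m(x) = 8 + 1·x (degree < 2) with m(α_i) = c_i for every i, so c is indeed a codeword.


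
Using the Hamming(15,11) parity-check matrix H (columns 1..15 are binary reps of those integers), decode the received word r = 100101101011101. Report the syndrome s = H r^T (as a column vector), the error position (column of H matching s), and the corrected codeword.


s = (1, 0, 0, 0)^T, error position = 8, corrected codeword c = 100101111011101

Compute s = H r^T mod 2 one row at a time:
  s_1 = 0 + 1 + 0 + 1 + 1 + 1 + 0 + 1 = 5 ≡ 1 (mod 2).
  s_2 = 1 + 0 + 1 + 1 + 1 + 1 + 0 + 1 = 6 ≡ 0 (mod 2).
  s_3 = 0 + 0 + 1 + 1 + 0 + 1 + 0 + 1 = 4 ≡ 0 (mod 2).
  s_4 = 1 + 0 + 0 + 1 + 1 + 1 + 1 + 1 = 6 ≡ 0 (mod 2).
s = (1, 0, 0, 0)^T — this equals column 8 of H (binary 1000), so error is at position 8.
Correct: flip bit 8 of r = 100101101011101 to get c = 100101111011101.


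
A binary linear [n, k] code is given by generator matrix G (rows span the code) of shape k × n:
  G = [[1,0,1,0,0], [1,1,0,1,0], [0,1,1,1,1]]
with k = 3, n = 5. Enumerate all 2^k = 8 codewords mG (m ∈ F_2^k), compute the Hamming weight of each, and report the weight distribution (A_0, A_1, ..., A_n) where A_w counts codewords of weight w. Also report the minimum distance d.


Weight distribution: A_0 = 1, A_1 = 1, A_2 = 1, A_3 = 3, A_4 = 2. Minimum distance d = 1.

Enumerate all 2^3 = 8 messages m ∈ F_2^3.
For each, compute codeword c = mG in F_2^5, then tally its weight.
  m = 000 → c = 00000, weight = 0.
  m = 100 → c = 10100, weight = 2.
  m = 010 → c = 11010, weight = 3.
  m = 110 → c = 01110, weight = 3.
  m = 001 → c = 01111, weight = 4.
  m = 101 → c = 11011, weight = 4.
  m = 011 → c = 10101, weight = 3.
  m = 111 → c = 00001, weight = 1.
Tally weights:
  weight 0: 1 codewords.
  weight 1: 1 codewords.
  weight 2: 1 codewords.
  weight 3: 3 codewords.
  weight 4: 2 codewords.
Minimum distance d = smallest w > 0 with A_w > 0 = 1.
Sanity: Σ A_w = 8 = 2^3 = 8 ✓.


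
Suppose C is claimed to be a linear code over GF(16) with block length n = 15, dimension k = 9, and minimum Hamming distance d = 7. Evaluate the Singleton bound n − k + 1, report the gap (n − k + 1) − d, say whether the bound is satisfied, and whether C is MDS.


Singleton RHS = n − k + 1 = 7, slack = 0, bound satisfied, MDS.

Singleton bound: d ≤ n − k + 1.
Here n = 15, k = 9, so n − k + 1 = 7.
Given d = 7, check d ≤ 7: YES.
Slack = (n − k + 1) − d = 0.
The code is MDS (slack = 0).
Description: the claimed parameters are [15, 9, 7]_16; such a code would be MDS (meets Singleton bound).


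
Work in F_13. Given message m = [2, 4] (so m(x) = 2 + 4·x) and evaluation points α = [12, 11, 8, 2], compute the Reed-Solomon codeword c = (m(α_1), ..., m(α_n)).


c = [11, 7, 8, 10]

Message polynomial: m(x) = 2 + 4·x (mod 13).
For each evaluation point α_i, compute m(α_i) mod 13:
  α_1 = 12: Horner steps 4 → 11, so m(12) = 11.
  α_2 = 11: Horner steps 4 → 7, so m(11) = 7.
  α_3 = 8: Horner steps 4 → 8, so m(8) = 8.
  α_4 = 2: Horner steps 4 → 10, so m(2) = 10.
Codeword c = [11, 7, 8, 10] ∈ F_13^4.


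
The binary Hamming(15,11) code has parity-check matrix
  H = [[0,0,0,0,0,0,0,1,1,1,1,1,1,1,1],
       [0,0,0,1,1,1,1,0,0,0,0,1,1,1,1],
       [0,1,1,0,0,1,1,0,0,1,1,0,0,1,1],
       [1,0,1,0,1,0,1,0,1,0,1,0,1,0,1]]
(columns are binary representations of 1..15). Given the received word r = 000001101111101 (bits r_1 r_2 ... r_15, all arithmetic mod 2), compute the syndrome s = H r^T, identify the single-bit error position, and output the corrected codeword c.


s = (0, 1, 1, 1)^T, error position = 7, corrected codeword c = 000001001111101

Compute s = H r^T mod 2 one row at a time:
  s_1 = 0 + 1 + 1 + 1 + 1 + 1 + 0 + 1 = 6 ≡ 0 (mod 2).
  s_2 = 0 + 0 + 1 + 1 + 1 + 1 + 0 + 1 = 5 ≡ 1 (mod 2).
  s_3 = 0 + 0 + 1 + 1 + 1 + 1 + 0 + 1 = 5 ≡ 1 (mod 2).
  s_4 = 0 + 0 + 0 + 1 + 1 + 1 + 1 + 1 = 5 ≡ 1 (mod 2).
s = (0, 1, 1, 1)^T — this equals column 7 of H (binary 0111), so error is at position 7.
Correct: flip bit 7 of r = 000001101111101 to get c = 000001001111101.


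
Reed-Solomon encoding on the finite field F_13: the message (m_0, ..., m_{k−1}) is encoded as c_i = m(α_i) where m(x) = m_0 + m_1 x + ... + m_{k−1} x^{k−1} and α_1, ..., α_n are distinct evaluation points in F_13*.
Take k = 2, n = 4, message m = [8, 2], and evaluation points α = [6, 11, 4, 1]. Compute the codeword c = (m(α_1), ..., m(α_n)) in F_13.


c = [7, 4, 3, 10]

Message polynomial: m(x) = 8 + 2·x (mod 13).
For each evaluation point α_i, compute m(α_i) mod 13:
  α_1 = 6: Horner steps 2 → 7, so m(6) = 7.
  α_2 = 11: Horner steps 2 → 4, so m(11) = 4.
  α_3 = 4: Horner steps 2 → 3, so m(4) = 3.
  α_4 = 1: Horner steps 2 → 10, so m(1) = 10.
Codeword c = [7, 4, 3, 10] ∈ F_13^4.


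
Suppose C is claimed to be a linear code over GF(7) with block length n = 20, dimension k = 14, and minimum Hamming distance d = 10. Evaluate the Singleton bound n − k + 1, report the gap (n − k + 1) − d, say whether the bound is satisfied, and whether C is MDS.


Singleton RHS = n − k + 1 = 7, slack = -3, bound violated (no such code; not MDS).

Singleton bound: d ≤ n − k + 1.
Here n = 20, k = 14, so n − k + 1 = 7.
Given d = 10, check d ≤ 7: NO.
Slack = (n − k + 1) − d = -3.
The slack is negative: d = 10 exceeds n − k + 1 = 7 by 3, so the Singleton bound is violated and no linear [20, 14, 10]_7 code can exist. In particular it is not MDS (MDS requires d = n − k + 1 exactly).
Description: the claimed parameters are [20, 14, 10]_7; such a code would be impossible (violates the Singleton bound).


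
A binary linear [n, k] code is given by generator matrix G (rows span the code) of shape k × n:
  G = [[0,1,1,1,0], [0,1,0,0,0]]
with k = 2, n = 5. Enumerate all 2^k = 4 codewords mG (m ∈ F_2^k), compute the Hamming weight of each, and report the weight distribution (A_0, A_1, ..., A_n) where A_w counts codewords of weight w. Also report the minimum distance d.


Weight distribution: A_0 = 1, A_1 = 1, A_2 = 1, A_3 = 1. Minimum distance d = 1.

Enumerate all 2^2 = 4 messages m ∈ F_2^2.
For each, compute codeword c = mG in F_2^5, then tally its weight.
  m = 00 → c = 00000, weight = 0.
  m = 10 → c = 01110, weight = 3.
  m = 01 → c = 01000, weight = 1.
  m = 11 → c = 00110, weight = 2.
Tally weights:
  weight 0: 1 codewords.
  weight 1: 1 codewords.
  weight 2: 1 codewords.
  weight 3: 1 codewords.
Minimum distance d = smallest w > 0 with A_w > 0 = 1.
Sanity: Σ A_w = 4 = 2^2 = 4 ✓.


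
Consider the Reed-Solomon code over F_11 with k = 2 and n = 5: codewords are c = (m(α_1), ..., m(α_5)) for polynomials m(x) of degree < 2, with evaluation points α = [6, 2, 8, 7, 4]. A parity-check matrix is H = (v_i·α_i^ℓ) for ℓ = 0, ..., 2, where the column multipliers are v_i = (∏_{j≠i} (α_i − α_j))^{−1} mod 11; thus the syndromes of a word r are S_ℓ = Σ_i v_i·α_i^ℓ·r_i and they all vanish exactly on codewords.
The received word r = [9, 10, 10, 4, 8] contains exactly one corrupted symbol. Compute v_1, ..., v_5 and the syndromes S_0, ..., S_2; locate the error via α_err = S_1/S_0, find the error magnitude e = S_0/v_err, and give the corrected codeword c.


S = (4, 8, 5), error at position 2, error magnitude e = 3, c = [9, 7, 10, 4, 8].

Step 1: column multipliers v_i = (∏_{j≠i}(α_i − α_j))^{−1} mod 11.
  i = 1 (α = 6): (6−2)(6−8)(6−7)(6−4) = 4·(−2)·(−1)·2 = 16 ≡ 5, so v_1 = 5^{−1} = 9 (mod 11).
  i = 2 (α = 2): (2−6)(2−8)(2−7)(2−4) = (−4)·(−6)·(−5)·(−2) = 240 ≡ 9, so v_2 = 9^{−1} = 5 (mod 11).
  i = 3 (α = 8): (8−6)(8−2)(8−7)(8−4) = 2·6·1·4 = 48 ≡ 4, so v_3 = 4^{−1} = 3 (mod 11).
  i = 4 (α = 7): (7−6)(7−2)(7−8)(7−4) = 1·5·(−1)·3 = −15 ≡ 7, so v_4 = 7^{−1} = 8 (mod 11).
  i = 5 (α = 4): (4−6)(4−2)(4−8)(4−7) = (−2)·2·(−4)·(−3) = −48 ≡ 7, so v_5 = 7^{−1} = 8 (mod 11).
  v = [9, 5, 3, 8, 8].
Step 2: syndromes of r = [9, 10, 10, 4, 8] (all sums mod 11).
  S_0 = Σ v_i r_i = 9·9 + 5·10 + 3·10 + 8·4 + 8·8 = 257 ≡ 4.
  S_1 = Σ v_i α_i r_i = 9·6·9 + 5·2·10 + 3·8·10 + 8·7·4 + 8·4·8 = 1306 ≡ 8.
  α_i^2 mod 11 = [3, 4, 9, 5, 5].
  S_2 = Σ v_i α_i^2 r_i = 9·3·9 + 5·4·10 + 3·9·10 + 8·5·4 + 8·5·8 = 1193 ≡ 5.
  S = (4, 8, 5) ≠ 0, so r is not a codeword (an error is present).
Step 3: locate the error. For a single error e at position i, S_ℓ = v_i·e·α_i^ℓ, so α_err = S_1/S_0.
  S_0^{−1} = 4^{−1} = 3 (mod 11), so α_err = 8·3 = 24 ≡ 2 = α_2. Error position i = 2.
  Consistency check: S_2/S_1 = 5·7 = 35 ≡ 2 = α_err ✓ (single-error assumption holds).
Step 4: error magnitude e = S_0/v_2 = S_0·∏_{j≠2}(α_2 − α_j) = 4·9 = 36 ≡ 3 (mod 11).
Step 5: correct position 2: c_2 = r_2 − e = 10 − 3 ≡ 7 (mod 11). Hence c = [9, 7, 10, 4, 8].
  Check: interpolating c through the α_i gives m(x) = 6 + 6·x (degree < 2) with m(α_i) = c_i for every i, so c is indeed a codeword.


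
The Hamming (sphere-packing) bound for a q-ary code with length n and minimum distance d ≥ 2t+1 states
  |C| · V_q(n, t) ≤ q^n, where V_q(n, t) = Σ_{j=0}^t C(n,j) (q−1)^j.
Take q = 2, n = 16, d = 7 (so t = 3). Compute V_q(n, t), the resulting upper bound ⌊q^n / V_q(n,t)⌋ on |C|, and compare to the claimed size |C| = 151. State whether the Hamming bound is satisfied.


V_q(n, t) = 697, q^n = 65536, Hamming bound = 94, |C| = 151 > bound (violated).

Step 1: Compute V_q(n, t) = Σ_{j=0}^3 C(n, j) (q−1)^j.
  j = 0: C(16,0)·(1)^0 = 1·1 = 1.
  j = 1: C(16,1)·(1)^1 = 16·1 = 16.
  j = 2: C(16,2)·(1)^2 = 120·1 = 120.
  j = 3: C(16,3)·(1)^3 = 560·1 = 560.
  V_q(n, t) = 1 + 16 + 120 + 560 = 697.
Step 2: q^n = 2^16 = 65536.
Step 3: Hamming bound ⌊q^n / V_q(n,t)⌋ = ⌊65536/697⌋ = 94.
Step 4: Compare |C| = 151 to 94: violated.
The claimed |C| lies above the Hamming bound, so no 2-ary code of length 16 with d ≥ 7 can have 151 codewords.


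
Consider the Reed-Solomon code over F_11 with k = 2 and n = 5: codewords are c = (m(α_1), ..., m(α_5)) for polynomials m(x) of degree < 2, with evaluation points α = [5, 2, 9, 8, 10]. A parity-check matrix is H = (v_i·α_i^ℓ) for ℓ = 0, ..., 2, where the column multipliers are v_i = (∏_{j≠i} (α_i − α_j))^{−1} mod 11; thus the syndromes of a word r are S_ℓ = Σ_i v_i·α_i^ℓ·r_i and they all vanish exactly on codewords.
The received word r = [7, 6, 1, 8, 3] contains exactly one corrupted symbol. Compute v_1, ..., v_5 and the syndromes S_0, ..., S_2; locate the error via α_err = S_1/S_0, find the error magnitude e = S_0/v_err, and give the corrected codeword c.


S = (3, 8, 3), error at position 5, error magnitude e = 9, c = [7, 6, 1, 8, 5].

Step 1: column multipliers v_i = (∏_{j≠i}(α_i − α_j))^{−1} mod 11.
  i = 1 (α = 5): (5−2)(5−9)(5−8)(5−10) = 3·(−4)·(−3)·(−5) = −180 ≡ 7, so v_1 = 7^{−1} = 8 (mod 11).
  i = 2 (α = 2): (2−5)(2−9)(2−8)(2−10) = (−3)·(−7)·(−6)·(−8) = 1008 ≡ 7, so v_2 = 7^{−1} = 8 (mod 11).
  i = 3 (α = 9): (9−5)(9−2)(9−8)(9−10) = 4·7·1·(−1) = −28 ≡ 5, so v_3 = 5^{−1} = 9 (mod 11).
  i = 4 (α = 8): (8−5)(8−2)(8−9)(8−10) = 3·6·(−1)·(−2) = 36 ≡ 3, so v_4 = 3^{−1} = 4 (mod 11).
  i = 5 (α = 10): (10−5)(10−2)(10−9)(10−8) = 5·8·1·2 = 80 ≡ 3, so v_5 = 3^{−1} = 4 (mod 11).
  v = [8, 8, 9, 4, 4].
Step 2: syndromes of r = [7, 6, 1, 8, 3] (all sums mod 11).
  S_0 = Σ v_i r_i = 8·7 + 8·6 + 9·1 + 4·8 + 4·3 = 157 ≡ 3.
  S_1 = Σ v_i α_i r_i = 8·5·7 + 8·2·6 + 9·9·1 + 4·8·8 + 4·10·3 = 833 ≡ 8.
  α_i^2 mod 11 = [3, 4, 4, 9, 1].
  S_2 = Σ v_i α_i^2 r_i = 8·3·7 + 8·4·6 + 9·4·1 + 4·9·8 + 4·1·3 = 696 ≡ 3.
  S = (3, 8, 3) ≠ 0, so r is not a codeword (an error is present).
Step 3: locate the error. For a single error e at position i, S_ℓ = v_i·e·α_i^ℓ, so α_err = S_1/S_0.
  S_0^{−1} = 3^{−1} = 4 (mod 11), so α_err = 8·4 = 32 ≡ 10 = α_5. Error position i = 5.
  Consistency check: S_2/S_1 = 3·7 = 21 ≡ 10 = α_err ✓ (single-error assumption holds).
Step 4: error magnitude e = S_0/v_5 = S_0·∏_{j≠5}(α_5 − α_j) = 3·3 = 9 ≡ 9 (mod 11).
Step 5: correct position 5: c_5 = r_5 − e = 3 − 9 ≡ 5 (mod 11). Hence c = [7, 6, 1, 8, 5].
  Check: interpolating c through the α_i gives m(x) = 9 + 4·x (degree < 2) with m(α_i) = c_i for every i, so c is indeed a codeword.


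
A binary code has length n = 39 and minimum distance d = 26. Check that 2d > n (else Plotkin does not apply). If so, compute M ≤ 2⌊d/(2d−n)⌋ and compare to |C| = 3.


Plotkin bound M ≤ 4; given |C| = 3 ≤ bound (satisfied).

Check applicability: 2d = 52, n = 39.
2d − n = 13 > 0, so Plotkin applies.
Compute d/(2d−n) = 26/13 ≈ 2.0000.
⌊d/(2d−n)⌋ = 2.
Plotkin bound: M ≤ 2·2 = 4.
Given |C| = 3, check: satisfied.
This |C| is below the Plotkin bound.


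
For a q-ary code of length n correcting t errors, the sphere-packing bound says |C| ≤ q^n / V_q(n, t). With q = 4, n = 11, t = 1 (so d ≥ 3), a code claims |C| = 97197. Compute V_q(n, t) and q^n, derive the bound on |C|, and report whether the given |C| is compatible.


V_q(n, t) = 34, q^n = 4194304, Hamming bound = 123361, |C| = 97197 ≤ bound (satisfied).

Step 1: Compute V_q(n, t) = Σ_{j=0}^1 C(n, j) (q−1)^j.
  j = 0: C(11,0)·(3)^0 = 1·1 = 1.
  j = 1: C(11,1)·(3)^1 = 11·3 = 33.
  V_q(n, t) = 1 + 33 = 34.
Step 2: q^n = 4^11 = 4194304.
Step 3: Hamming bound ⌊q^n / V_q(n,t)⌋ = ⌊4194304/34⌋ = 123361.
Step 4: Compare |C| = 97197 to 123361: satisfied.
The claimed |C| lies below the Hamming bound.


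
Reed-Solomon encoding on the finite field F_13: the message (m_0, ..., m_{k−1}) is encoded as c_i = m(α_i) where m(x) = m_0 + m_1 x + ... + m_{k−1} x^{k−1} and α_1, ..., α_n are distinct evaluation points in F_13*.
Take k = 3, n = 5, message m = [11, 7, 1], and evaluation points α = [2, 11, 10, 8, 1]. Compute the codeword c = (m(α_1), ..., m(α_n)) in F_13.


c = [3, 1, 12, 1, 6]

Message polynomial: m(x) = 11 + 7·x + 1·x^2 (mod 13).
For each evaluation point α_i, compute m(α_i) mod 13:
  α_1 = 2: Horner steps 1 → 9 → 3, so m(2) = 3.
  α_2 = 11: Horner steps 1 → 5 → 1, so m(11) = 1.
  α_3 = 10: Horner steps 1 → 4 → 12, so m(10) = 12.
  α_4 = 8: Horner steps 1 → 2 → 1, so m(8) = 1.
  α_5 = 1: Horner steps 1 → 8 → 6, so m(1) = 6.
Codeword c = [3, 1, 12, 1, 6] ∈ F_13^5.


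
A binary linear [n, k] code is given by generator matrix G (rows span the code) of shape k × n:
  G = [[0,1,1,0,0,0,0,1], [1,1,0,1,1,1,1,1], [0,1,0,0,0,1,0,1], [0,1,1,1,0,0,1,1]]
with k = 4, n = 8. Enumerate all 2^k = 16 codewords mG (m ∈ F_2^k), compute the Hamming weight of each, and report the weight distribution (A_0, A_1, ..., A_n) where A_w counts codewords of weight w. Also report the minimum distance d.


Weight distribution: A_0 = 1, A_2 = 3, A_3 = 2, A_4 = 3, A_5 = 4, A_6 = 1, A_7 = 2. Minimum distance d = 2.

Enumerate all 2^4 = 16 messages m ∈ F_2^4.
For each, compute codeword c = mG in F_2^8, then tally its weight.
  m = 0000 → c = 00000000, weight = 0.
  m = 1000 → c = 01100001, weight = 3.
  m = 0100 → c = 11011111, weight = 7.
  m = 1100 → c = 10111110, weight = 6.
  m = 0010 → c = 01000101, weight = 3.
  m = 1010 → c = 00100100, weight = 2.
  m = 0110 → c = 10011010, weight = 4.
  m = 1110 → c = 11111011, weight = 7.
  m = 0001 → c = 01110011, weight = 5.
  m = 1001 → c = 00010010, weight = 2.
  m = 0101 → c = 10101100, weight = 4.
  m = 1101 → c = 11001101, weight = 5.
  m = 0011 → c = 00110110, weight = 4.
  m = 1011 → c = 01010111, weight = 5.
  m = 0111 → c = 11101001, weight = 5.
  m = 1111 → c = 10001000, weight = 2.
Tally weights:
  weight 0: 1 codewords.
  weight 2: 3 codewords.
  weight 3: 2 codewords.
  weight 4: 3 codewords.
  weight 5: 4 codewords.
  weight 6: 1 codewords.
  weight 7: 2 codewords.
Minimum distance d = smallest w > 0 with A_w > 0 = 2.
Sanity: Σ A_w = 16 = 2^4 = 16 ✓.


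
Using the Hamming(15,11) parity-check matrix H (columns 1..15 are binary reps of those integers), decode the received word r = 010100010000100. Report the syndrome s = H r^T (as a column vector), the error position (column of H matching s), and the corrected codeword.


s = (0, 0, 1, 1)^T, error position = 3, corrected codeword c = 011100010000100

Compute s = H r^T mod 2 one row at a time:
  s_1 = 1 + 0 + 0 + 0 + 0 + 1 + 0 + 0 = 2 ≡ 0 (mod 2).
  s_2 = 1 + 0 + 0 + 0 + 0 + 1 + 0 + 0 = 2 ≡ 0 (mod 2).
  s_3 = 1 + 0 + 0 + 0 + 0 + 0 + 0 + 0 = 1 ≡ 1 (mod 2).
  s_4 = 0 + 0 + 0 + 0 + 0 + 0 + 1 + 0 = 1 ≡ 1 (mod 2).
s = (0, 0, 1, 1)^T — this equals column 3 of H (binary 0011), so error is at position 3.
Correct: flip bit 3 of r = 010100010000100 to get c = 011100010000100.


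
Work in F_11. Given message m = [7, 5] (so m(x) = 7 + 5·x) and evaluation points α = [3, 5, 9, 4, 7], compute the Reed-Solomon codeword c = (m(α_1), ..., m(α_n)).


c = [0, 10, 8, 5, 9]

Message polynomial: m(x) = 7 + 5·x (mod 11).
For each evaluation point α_i, compute m(α_i) mod 11:
  α_1 = 3: Horner steps 5 → 0, so m(3) = 0.
  α_2 = 5: Horner steps 5 → 10, so m(5) = 10.
  α_3 = 9: Horner steps 5 → 8, so m(9) = 8.
  α_4 = 4: Horner steps 5 → 5, so m(4) = 5.
  α_5 = 7: Horner steps 5 → 9, so m(7) = 9.
Codeword c = [0, 10, 8, 5, 9] ∈ F_11^5.


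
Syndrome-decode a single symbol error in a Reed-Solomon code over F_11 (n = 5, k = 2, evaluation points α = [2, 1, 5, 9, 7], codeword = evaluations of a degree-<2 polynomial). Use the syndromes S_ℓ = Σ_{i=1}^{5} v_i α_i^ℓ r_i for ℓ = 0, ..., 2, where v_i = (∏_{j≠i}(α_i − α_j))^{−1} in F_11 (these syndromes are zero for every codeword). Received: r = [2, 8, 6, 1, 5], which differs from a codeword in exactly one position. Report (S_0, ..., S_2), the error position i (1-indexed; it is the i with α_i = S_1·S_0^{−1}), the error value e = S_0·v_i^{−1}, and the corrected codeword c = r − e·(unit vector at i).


S = (1, 9, 4), error at position 4, error magnitude e = 8, c = [2, 8, 6, 4, 5].

Step 1: column multipliers v_i = (∏_{j≠i}(α_i − α_j))^{−1} mod 11.
  i = 1 (α = 2): (2−1)(2−5)(2−9)(2−7) = 1·(−3)·(−7)·(−5) = −105 ≡ 5, so v_1 = 5^{−1} = 9 (mod 11).
  i = 2 (α = 1): (1−2)(1−5)(1−9)(1−7) = (−1)·(−4)·(−8)·(−6) = 192 ≡ 5, so v_2 = 5^{−1} = 9 (mod 11).
  i = 3 (α = 5): (5−2)(5−1)(5−9)(5−7) = 3·4·(−4)·(−2) = 96 ≡ 8, so v_3 = 8^{−1} = 7 (mod 11).
  i = 4 (α = 9): (9−2)(9−1)(9−5)(9−7) = 7·8·4·2 = 448 ≡ 8, so v_4 = 8^{−1} = 7 (mod 11).
  i = 5 (α = 7): (7−2)(7−1)(7−5)(7−9) = 5·6·2·(−2) = −120 ≡ 1, so v_5 = 1^{−1} = 1 (mod 11).
  v = [9, 9, 7, 7, 1].
Step 2: syndromes of r = [2, 8, 6, 1, 5] (all sums mod 11).
  S_0 = Σ v_i r_i = 9·2 + 9·8 + 7·6 + 7·1 + 1·5 = 144 ≡ 1.
  S_1 = Σ v_i α_i r_i = 9·2·2 + 9·1·8 + 7·5·6 + 7·9·1 + 1·7·5 = 416 ≡ 9.
  α_i^2 mod 11 = [4, 1, 3, 4, 5].
  S_2 = Σ v_i α_i^2 r_i = 9·4·2 + 9·1·8 + 7·3·6 + 7·4·1 + 1·5·5 = 323 ≡ 4.
  S = (1, 9, 4) ≠ 0, so r is not a codeword (an error is present).
Step 3: locate the error. For a single error e at position i, S_ℓ = v_i·e·α_i^ℓ, so α_err = S_1/S_0.
  S_0^{−1} = 1^{−1} = 1 (mod 11), so α_err = 9·1 = 9 ≡ 9 = α_4. Error position i = 4.
  Consistency check: S_2/S_1 = 4·5 = 20 ≡ 9 = α_err ✓ (single-error assumption holds).
Step 4: error magnitude e = S_0/v_4 = S_0·∏_{j≠4}(α_4 − α_j) = 1·8 = 8 ≡ 8 (mod 11).
Step 5: correct position 4: c_4 = r_4 − e = 1 − 8 ≡ 4 (mod 11). Hence c = [2, 8, 6, 4, 5].
  Check: interpolating c through the α_i gives m(x) = 3 + 5·x (degree < 2) with m(α_i) = c_i for every i, so c is indeed a codeword.


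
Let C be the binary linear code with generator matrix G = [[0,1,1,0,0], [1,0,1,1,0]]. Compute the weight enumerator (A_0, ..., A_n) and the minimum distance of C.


Weight distribution: A_0 = 1, A_2 = 1, A_3 = 2. Minimum distance d = 2.

Enumerate all 2^2 = 4 messages m ∈ F_2^2.
For each, compute codeword c = mG in F_2^5, then tally its weight.
  m = 00 → c = 00000, weight = 0.
  m = 10 → c = 01100, weight = 2.
  m = 01 → c = 10110, weight = 3.
  m = 11 → c = 11010, weight = 3.
Tally weights:
  weight 0: 1 codewords.
  weight 2: 1 codewords.
  weight 3: 2 codewords.
Minimum distance d = smallest w > 0 with A_w > 0 = 2.
Sanity: Σ A_w = 4 = 2^2 = 4 ✓.


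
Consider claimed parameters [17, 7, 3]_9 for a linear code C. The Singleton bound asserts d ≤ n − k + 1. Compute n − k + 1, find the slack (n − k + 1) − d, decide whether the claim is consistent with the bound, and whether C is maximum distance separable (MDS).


Singleton RHS = n − k + 1 = 11, slack = 8, bound satisfied, not MDS.

Singleton bound: d ≤ n − k + 1.
Here n = 17, k = 7, so n − k + 1 = 11.
Given d = 3, check d ≤ 11: YES.
Slack = (n − k + 1) − d = 8.
The code is NOT MDS (slack = 8 > 0).
Description: the claimed parameters are [17, 7, 3]_9; such a code would be non-MDS.


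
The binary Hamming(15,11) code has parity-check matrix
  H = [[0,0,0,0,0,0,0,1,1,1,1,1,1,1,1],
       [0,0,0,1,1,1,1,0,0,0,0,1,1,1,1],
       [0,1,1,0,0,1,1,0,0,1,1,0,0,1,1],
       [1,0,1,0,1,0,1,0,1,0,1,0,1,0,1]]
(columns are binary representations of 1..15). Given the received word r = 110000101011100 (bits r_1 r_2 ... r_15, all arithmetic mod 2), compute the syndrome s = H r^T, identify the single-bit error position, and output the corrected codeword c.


s = (0, 1, 1, 1)^T, error position = 7, corrected codeword c = 110000001011100

Compute s = H r^T mod 2 one row at a time:
  s_1 = 0 + 1 + 0 + 1 + 1 + 1 + 0 + 0 = 4 ≡ 0 (mod 2).
  s_2 = 0 + 0 + 0 + 1 + 1 + 1 + 0 + 0 = 3 ≡ 1 (mod 2).
  s_3 = 1 + 0 + 0 + 1 + 0 + 1 + 0 + 0 = 3 ≡ 1 (mod 2).
  s_4 = 1 + 0 + 0 + 1 + 1 + 1 + 1 + 0 = 5 ≡ 1 (mod 2).
s = (0, 1, 1, 1)^T — this equals column 7 of H (binary 0111), so error is at position 7.
Correct: flip bit 7 of r = 110000101011100 to get c = 110000001011100.


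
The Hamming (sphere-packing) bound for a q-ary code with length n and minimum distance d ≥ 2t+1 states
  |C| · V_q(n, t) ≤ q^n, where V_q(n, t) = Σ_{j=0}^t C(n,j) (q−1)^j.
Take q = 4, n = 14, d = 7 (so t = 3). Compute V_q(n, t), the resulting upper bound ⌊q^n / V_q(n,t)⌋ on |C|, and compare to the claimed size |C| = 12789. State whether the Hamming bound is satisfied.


V_q(n, t) = 10690, q^n = 268435456, Hamming bound = 25110, |C| = 12789 ≤ bound (satisfied).

Step 1: Compute V_q(n, t) = Σ_{j=0}^3 C(n, j) (q−1)^j.
  j = 0: C(14,0)·(3)^0 = 1·1 = 1.
  j = 1: C(14,1)·(3)^1 = 14·3 = 42.
  j = 2: C(14,2)·(3)^2 = 91·9 = 819.
  j = 3: C(14,3)·(3)^3 = 364·27 = 9828.
  V_q(n, t) = 1 + 42 + 819 + 9828 = 10690.
Step 2: q^n = 4^14 = 268435456.
Step 3: Hamming bound ⌊q^n / V_q(n,t)⌋ = ⌊268435456/10690⌋ = 25110.
Step 4: Compare |C| = 12789 to 25110: satisfied.
The claimed |C| lies below the Hamming bound.


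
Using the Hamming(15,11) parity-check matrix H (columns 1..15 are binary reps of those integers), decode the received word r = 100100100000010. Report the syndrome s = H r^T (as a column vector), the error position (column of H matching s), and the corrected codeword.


s = (1, 1, 0, 0)^T, error position = 12, corrected codeword c = 100100100001010

Compute s = H r^T mod 2 one row at a time:
  s_1 = 0 + 0 + 0 + 0 + 0 + 0 + 1 + 0 = 1 ≡ 1 (mod 2).
  s_2 = 1 + 0 + 0 + 1 + 0 + 0 + 1 + 0 = 3 ≡ 1 (mod 2).
  s_3 = 0 + 0 + 0 + 1 + 0 + 0 + 1 + 0 = 2 ≡ 0 (mod 2).
  s_4 = 1 + 0 + 0 + 1 + 0 + 0 + 0 + 0 = 2 ≡ 0 (mod 2).
s = (1, 1, 0, 0)^T — this equals column 12 of H (binary 1100), so error is at position 12.
Correct: flip bit 12 of r = 100100100000010 to get c = 100100100001010.


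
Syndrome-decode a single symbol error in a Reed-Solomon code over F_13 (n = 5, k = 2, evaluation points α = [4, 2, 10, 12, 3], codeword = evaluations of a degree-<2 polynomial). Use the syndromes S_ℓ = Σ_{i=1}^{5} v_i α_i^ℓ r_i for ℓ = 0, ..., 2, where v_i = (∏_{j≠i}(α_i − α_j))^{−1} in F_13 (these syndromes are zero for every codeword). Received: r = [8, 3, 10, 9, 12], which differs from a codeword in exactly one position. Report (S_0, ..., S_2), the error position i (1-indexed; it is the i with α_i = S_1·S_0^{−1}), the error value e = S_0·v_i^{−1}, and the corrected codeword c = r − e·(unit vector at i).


S = (2, 11, 2), error at position 4, error magnitude e = 7, c = [8, 3, 10, 2, 12].

Step 1: column multipliers v_i = (∏_{j≠i}(α_i − α_j))^{−1} mod 13.
  i = 1 (α = 4): (4−2)(4−10)(4−12)(4−3) = 2·(−6)·(−8)·1 = 96 ≡ 5, so v_1 = 5^{−1} = 8 (mod 13).
  i = 2 (α = 2): (2−4)(2−10)(2−12)(2−3) = (−2)·(−8)·(−10)·(−1) = 160 ≡ 4, so v_2 = 4^{−1} = 10 (mod 13).
  i = 3 (α = 10): (10−4)(10−2)(10−12)(10−3) = 6·8·(−2)·7 = −672 ≡ 4, so v_3 = 4^{−1} = 10 (mod 13).
  i = 4 (α = 12): (12−4)(12−2)(12−10)(12−3) = 8·10·2·9 = 1440 ≡ 10, so v_4 = 10^{−1} = 4 (mod 13).
  i = 5 (α = 3): (3−4)(3−2)(3−10)(3−12) = (−1)·1·(−7)·(−9) = −63 ≡ 2, so v_5 = 2^{−1} = 7 (mod 13).
  v = [8, 10, 10, 4, 7].
Step 2: syndromes of r = [8, 3, 10, 9, 12] (all sums mod 13).
  S_0 = Σ v_i r_i = 8·8 + 10·3 + 10·10 + 4·9 + 7·12 = 314 ≡ 2.
  S_1 = Σ v_i α_i r_i = 8·4·8 + 10·2·3 + 10·10·10 + 4·12·9 + 7·3·12 = 2000 ≡ 11.
  α_i^2 mod 13 = [3, 4, 9, 1, 9].
  S_2 = Σ v_i α_i^2 r_i = 8·3·8 + 10·4·3 + 10·9·10 + 4·1·9 + 7·9·12 = 2004 ≡ 2.
  S = (2, 11, 2) ≠ 0, so r is not a codeword (an error is present).
Step 3: locate the error. For a single error e at position i, S_ℓ = v_i·e·α_i^ℓ, so α_err = S_1/S_0.
  S_0^{−1} = 2^{−1} = 7 (mod 13), so α_err = 11·7 = 77 ≡ 12 = α_4. Error position i = 4.
  Consistency check: S_2/S_1 = 2·6 = 12 ≡ 12 = α_err ✓ (single-error assumption holds).
Step 4: error magnitude e = S_0/v_4 = S_0·∏_{j≠4}(α_4 − α_j) = 2·10 = 20 ≡ 7 (mod 13).
Step 5: correct position 4: c_4 = r_4 − e = 9 − 7 ≡ 2 (mod 13). Hence c = [8, 3, 10, 2, 12].
  Check: interpolating c through the α_i gives m(x) = 11 + 9·x (degree < 2) with m(α_i) = c_i for every i, so c is indeed a codeword.


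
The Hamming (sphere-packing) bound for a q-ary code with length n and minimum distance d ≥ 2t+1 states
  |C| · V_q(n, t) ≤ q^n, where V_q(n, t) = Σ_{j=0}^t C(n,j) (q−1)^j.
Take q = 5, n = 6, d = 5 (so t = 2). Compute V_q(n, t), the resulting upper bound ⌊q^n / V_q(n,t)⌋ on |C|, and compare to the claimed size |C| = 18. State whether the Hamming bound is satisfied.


V_q(n, t) = 265, q^n = 15625, Hamming bound = 58, |C| = 18 ≤ bound (satisfied).

Step 1: Compute V_q(n, t) = Σ_{j=0}^2 C(n, j) (q−1)^j.
  j = 0: C(6,0)·(4)^0 = 1·1 = 1.
  j = 1: C(6,1)·(4)^1 = 6·4 = 24.
  j = 2: C(6,2)·(4)^2 = 15·16 = 240.
  V_q(n, t) = 1 + 24 + 240 = 265.
Step 2: q^n = 5^6 = 15625.
Step 3: Hamming bound ⌊q^n / V_q(n,t)⌋ = ⌊15625/265⌋ = 58.
Step 4: Compare |C| = 18 to 58: satisfied.
The claimed |C| lies below the Hamming bound.


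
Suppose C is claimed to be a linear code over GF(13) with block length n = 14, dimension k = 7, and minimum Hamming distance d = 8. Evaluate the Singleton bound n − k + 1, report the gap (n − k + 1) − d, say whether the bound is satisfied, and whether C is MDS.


Singleton RHS = n − k + 1 = 8, slack = 0, bound satisfied, MDS.

Singleton bound: d ≤ n − k + 1.
Here n = 14, k = 7, so n − k + 1 = 8.
Given d = 8, check d ≤ 8: YES.
Slack = (n − k + 1) − d = 0.
The code is MDS (slack = 0).
Description: the claimed parameters are [14, 7, 8]_13; such a code would be MDS (meets Singleton bound).


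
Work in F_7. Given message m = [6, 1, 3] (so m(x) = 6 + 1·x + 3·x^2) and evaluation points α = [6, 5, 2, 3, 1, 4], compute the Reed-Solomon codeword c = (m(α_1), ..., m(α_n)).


c = [1, 2, 6, 1, 3, 2]

Message polynomial: m(x) = 6 + 1·x + 3·x^2 (mod 7).
For each evaluation point α_i, compute m(α_i) mod 7:
  α_1 = 6: Horner steps 3 → 5 → 1, so m(6) = 1.
  α_2 = 5: Horner steps 3 → 2 → 2, so m(5) = 2.
  α_3 = 2: Horner steps 3 → 0 → 6, so m(2) = 6.
  α_4 = 3: Horner steps 3 → 3 → 1, so m(3) = 1.
  α_5 = 1: Horner steps 3 → 4 → 3, so m(1) = 3.
  α_6 = 4: Horner steps 3 → 6 → 2, so m(4) = 2.
Codeword c = [1, 2, 6, 1, 3, 2] ∈ F_7^6.


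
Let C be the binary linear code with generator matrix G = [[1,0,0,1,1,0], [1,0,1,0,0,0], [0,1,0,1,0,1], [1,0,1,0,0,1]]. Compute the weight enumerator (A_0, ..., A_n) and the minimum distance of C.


Weight distribution: A_0 = 1, A_1 = 1, A_2 = 2, A_3 = 6, A_4 = 5, A_5 = 1. Minimum distance d = 1.

Enumerate all 2^4 = 16 messages m ∈ F_2^4.
For each, compute codeword c = mG in F_2^6, then tally its weight.
  m = 0000 → c = 000000, weight = 0.
  m = 1000 → c = 100110, weight = 3.
  m = 0100 → c = 101000, weight = 2.
  m = 1100 → c = 001110, weight = 3.
  m = 0010 → c = 010101, weight = 3.
  m = 1010 → c = 110011, weight = 4.
  m = 0110 → c = 111101, weight = 5.
  m = 1110 → c = 011011, weight = 4.
  m = 0001 → c = 101001, weight = 3.
  m = 1001 → c = 001111, weight = 4.
  m = 0101 → c = 000001, weight = 1.
  m = 1101 → c = 100111, weight = 4.
  m = 0011 → c = 111100, weight = 4.
  m = 1011 → c = 011010, weight = 3.
  m = 0111 → c = 010100, weight = 2.
  m = 1111 → c = 110010, weight = 3.
Tally weights:
  weight 0: 1 codewords.
  weight 1: 1 codewords.
  weight 2: 2 codewords.
  weight 3: 6 codewords.
  weight 4: 5 codewords.
  weight 5: 1 codewords.
Minimum distance d = smallest w > 0 with A_w > 0 = 1.
Sanity: Σ A_w = 16 = 2^4 = 16 ✓.


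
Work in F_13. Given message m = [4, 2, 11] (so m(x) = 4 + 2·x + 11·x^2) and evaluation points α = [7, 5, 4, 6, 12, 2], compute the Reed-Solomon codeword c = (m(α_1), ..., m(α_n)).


c = [11, 3, 6, 9, 0, 0]

Message polynomial: m(x) = 4 + 2·x + 11·x^2 (mod 13).
For each evaluation point α_i, compute m(α_i) mod 13:
  α_1 = 7: Horner steps 11 → 1 → 11, so m(7) = 11.
  α_2 = 5: Horner steps 11 → 5 → 3, so m(5) = 3.
  α_3 = 4: Horner steps 11 → 7 → 6, so m(4) = 6.
  α_4 = 6: Horner steps 11 → 3 → 9, so m(6) = 9.
  α_5 = 12: Horner steps 11 → 4 → 0, so m(12) = 0.
  α_6 = 2: Horner steps 11 → 11 → 0, so m(2) = 0.
Codeword c = [11, 3, 6, 9, 0, 0] ∈ F_13^6.


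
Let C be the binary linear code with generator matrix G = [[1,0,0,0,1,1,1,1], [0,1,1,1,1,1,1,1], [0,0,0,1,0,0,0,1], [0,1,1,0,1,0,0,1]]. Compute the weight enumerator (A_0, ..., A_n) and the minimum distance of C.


Weight distribution: A_0 = 1, A_2 = 2, A_3 = 2, A_4 = 5, A_5 = 4, A_7 = 2. Minimum distance d = 2.

Enumerate all 2^4 = 16 messages m ∈ F_2^4.
For each, compute codeword c = mG in F_2^8, then tally its weight.
  m = 0000 → c = 00000000, weight = 0.
  m = 1000 → c = 10001111, weight = 5.
  m = 0100 → c = 01111111, weight = 7.
  m = 1100 → c = 11110000, weight = 4.
  m = 0010 → c = 00010001, weight = 2.
  m = 1010 → c = 10011110, weight = 5.
  m = 0110 → c = 01101110, weight = 5.
  m = 1110 → c = 11100001, weight = 4.
  m = 0001 → c = 01101001, weight = 4.
  m = 1001 → c = 11100110, weight = 5.
  m = 0101 → c = 00010110, weight = 3.
  m = 1101 → c = 10011001, weight = 4.
  m = 0011 → c = 01111000, weight = 4.
  m = 1011 → c = 11110111, weight = 7.
  m = 0111 → c = 00000111, weight = 3.
  m = 1111 → c = 10001000, weight = 2.
Tally weights:
  weight 0: 1 codewords.
  weight 2: 2 codewords.
  weight 3: 2 codewords.
  weight 4: 5 codewords.
  weight 5: 4 codewords.
  weight 7: 2 codewords.
Minimum distance d = smallest w > 0 with A_w > 0 = 2.
Sanity: Σ A_w = 16 = 2^4 = 16 ✓.


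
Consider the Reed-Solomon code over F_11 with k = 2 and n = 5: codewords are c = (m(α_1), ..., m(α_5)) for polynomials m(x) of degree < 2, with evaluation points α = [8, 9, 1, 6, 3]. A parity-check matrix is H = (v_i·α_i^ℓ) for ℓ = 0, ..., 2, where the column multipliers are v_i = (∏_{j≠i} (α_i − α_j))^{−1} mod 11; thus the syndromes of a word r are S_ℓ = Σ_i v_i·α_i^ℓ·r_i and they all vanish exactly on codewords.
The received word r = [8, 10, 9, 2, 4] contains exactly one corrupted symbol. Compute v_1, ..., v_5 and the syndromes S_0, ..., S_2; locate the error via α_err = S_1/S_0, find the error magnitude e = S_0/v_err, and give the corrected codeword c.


S = (10, 2, 7), error at position 2, error magnitude e = 10, c = [8, 0, 9, 2, 4].

Step 1: column multipliers v_i = (∏_{j≠i}(α_i − α_j))^{−1} mod 11.
  i = 1 (α = 8): (8−9)(8−1)(8−6)(8−3) = (−1)·7·2·5 = −70 ≡ 7, so v_1 = 7^{−1} = 8 (mod 11).
  i = 2 (α = 9): (9−8)(9−1)(9−6)(9−3) = 1·8·3·6 = 144 ≡ 1, so v_2 = 1^{−1} = 1 (mod 11).
  i = 3 (α = 1): (1−8)(1−9)(1−6)(1−3) = (−7)·(−8)·(−5)·(−2) = 560 ≡ 10, so v_3 = 10^{−1} = 10 (mod 11).
  i = 4 (α = 6): (6−8)(6−9)(6−1)(6−3) = (−2)·(−3)·5·3 = 90 ≡ 2, so v_4 = 2^{−1} = 6 (mod 11).
  i = 5 (α = 3): (3−8)(3−9)(3−1)(3−6) = (−5)·(−6)·2·(−3) = −180 ≡ 7, so v_5 = 7^{−1} = 8 (mod 11).
  v = [8, 1, 10, 6, 8].
Step 2: syndromes of r = [8, 10, 9, 2, 4] (all sums mod 11).
  S_0 = Σ v_i r_i = 8·8 + 1·10 + 10·9 + 6·2 + 8·4 = 208 ≡ 10.
  S_1 = Σ v_i α_i r_i = 8·8·8 + 1·9·10 + 10·1·9 + 6·6·2 + 8·3·4 = 860 ≡ 2.
  α_i^2 mod 11 = [9, 4, 1, 3, 9].
  S_2 = Σ v_i α_i^2 r_i = 8·9·8 + 1·4·10 + 10·1·9 + 6·3·2 + 8·9·4 = 1030 ≡ 7.
  S = (10, 2, 7) ≠ 0, so r is not a codeword (an error is present).
Step 3: locate the error. For a single error e at position i, S_ℓ = v_i·e·α_i^ℓ, so α_err = S_1/S_0.
  S_0^{−1} = 10^{−1} = 10 (mod 11), so α_err = 2·10 = 20 ≡ 9 = α_2. Error position i = 2.
  Consistency check: S_2/S_1 = 7·6 = 42 ≡ 9 = α_err ✓ (single-error assumption holds).
Step 4: error magnitude e = S_0/v_2 = S_0·∏_{j≠2}(α_2 − α_j) = 10·1 = 10 ≡ 10 (mod 11).
Step 5: correct position 2: c_2 = r_2 − e = 10 − 10 ≡ 0 (mod 11). Hence c = [8, 0, 9, 2, 4].
  Check: interpolating c through the α_i gives m(x) = 6 + 3·x (degree < 2) with m(α_i) = c_i for every i, so c is indeed a codeword.


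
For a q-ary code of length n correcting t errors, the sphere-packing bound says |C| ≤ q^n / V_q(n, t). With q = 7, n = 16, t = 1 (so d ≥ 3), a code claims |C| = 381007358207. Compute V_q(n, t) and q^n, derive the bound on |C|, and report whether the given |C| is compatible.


V_q(n, t) = 97, q^n = 33232930569601, Hamming bound = 342607531645, |C| = 381007358207 > bound (violated).

Step 1: Compute V_q(n, t) = Σ_{j=0}^1 C(n, j) (q−1)^j.
  j = 0: C(16,0)·(6)^0 = 1·1 = 1.
  j = 1: C(16,1)·(6)^1 = 16·6 = 96.
  V_q(n, t) = 1 + 96 = 97.
Step 2: q^n = 7^16 = 33232930569601.
Step 3: Hamming bound ⌊q^n / V_q(n,t)⌋ = ⌊33232930569601/97⌋ = 342607531645.
Step 4: Compare |C| = 381007358207 to 342607531645: violated.
The claimed |C| lies above the Hamming bound, so no 7-ary code of length 16 with d ≥ 3 can have 381007358207 codewords.
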